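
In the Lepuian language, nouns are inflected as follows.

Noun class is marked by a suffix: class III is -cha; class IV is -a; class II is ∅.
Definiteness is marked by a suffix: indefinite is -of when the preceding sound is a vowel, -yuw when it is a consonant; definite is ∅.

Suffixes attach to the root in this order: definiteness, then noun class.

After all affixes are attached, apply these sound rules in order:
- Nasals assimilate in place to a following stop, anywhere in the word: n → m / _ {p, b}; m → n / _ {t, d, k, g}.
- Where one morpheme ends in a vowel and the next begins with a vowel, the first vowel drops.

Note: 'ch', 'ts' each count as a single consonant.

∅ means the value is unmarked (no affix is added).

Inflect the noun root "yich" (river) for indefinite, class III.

Attach definiteness indefinite -yuw (after consonant 'ch') → yichyuw.
Attach noun class class III -cha → yichyuwcha.
Nasal assimilation: no change.
Vowel deletion: no change.

yichyuwcha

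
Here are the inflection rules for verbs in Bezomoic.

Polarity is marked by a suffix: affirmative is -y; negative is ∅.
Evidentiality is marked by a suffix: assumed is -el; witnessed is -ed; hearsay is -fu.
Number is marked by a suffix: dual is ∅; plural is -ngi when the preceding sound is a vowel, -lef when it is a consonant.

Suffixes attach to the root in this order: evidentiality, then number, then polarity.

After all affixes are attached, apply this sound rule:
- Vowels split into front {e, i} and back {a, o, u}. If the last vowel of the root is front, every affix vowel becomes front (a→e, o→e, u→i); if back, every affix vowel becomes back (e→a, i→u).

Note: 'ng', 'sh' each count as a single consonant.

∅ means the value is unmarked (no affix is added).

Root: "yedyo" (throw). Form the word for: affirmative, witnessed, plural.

Attach evidentiality witnessed -ed → yedyoed.
Attach number plural -lef (after consonant 'd') → yedyoedlef.
Attach polarity affirmative -y → yedyoedlefy.
Apply vowel harmony: yedyoedlefy → yedyoadlafy.

yedyoadlafy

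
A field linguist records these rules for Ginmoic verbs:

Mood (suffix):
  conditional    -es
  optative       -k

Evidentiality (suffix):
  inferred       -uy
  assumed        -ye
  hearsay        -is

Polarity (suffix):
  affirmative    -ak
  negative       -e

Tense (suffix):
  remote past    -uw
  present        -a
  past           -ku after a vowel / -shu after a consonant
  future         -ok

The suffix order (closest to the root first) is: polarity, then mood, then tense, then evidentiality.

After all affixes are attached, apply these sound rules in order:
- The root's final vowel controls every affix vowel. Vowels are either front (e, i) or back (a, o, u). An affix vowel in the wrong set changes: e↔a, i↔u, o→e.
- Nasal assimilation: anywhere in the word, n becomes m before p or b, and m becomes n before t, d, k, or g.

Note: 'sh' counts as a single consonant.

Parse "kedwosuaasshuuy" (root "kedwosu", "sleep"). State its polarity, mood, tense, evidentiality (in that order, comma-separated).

negative, conditional, past, inferred

Segment: kedwosu-e-es-shu-uy.
polarity: -e → negative.
mood: -es → conditional.
tense: -ku/shu → past.
evidentiality: -uy → inferred.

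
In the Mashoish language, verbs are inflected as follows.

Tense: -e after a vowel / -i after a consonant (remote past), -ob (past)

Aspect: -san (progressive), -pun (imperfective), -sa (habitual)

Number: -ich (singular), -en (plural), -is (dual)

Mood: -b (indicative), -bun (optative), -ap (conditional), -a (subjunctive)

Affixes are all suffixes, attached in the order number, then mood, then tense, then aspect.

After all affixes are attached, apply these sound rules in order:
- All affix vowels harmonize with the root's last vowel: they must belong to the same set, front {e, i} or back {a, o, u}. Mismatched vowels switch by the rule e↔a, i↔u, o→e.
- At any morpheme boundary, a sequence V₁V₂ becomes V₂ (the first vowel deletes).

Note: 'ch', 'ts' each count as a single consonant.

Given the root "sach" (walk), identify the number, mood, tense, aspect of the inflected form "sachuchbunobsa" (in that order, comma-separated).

singular, optative, past, habitual

Segment: sach-ich-bun-ob-sa.
number: -ich → singular.
mood: -bun → optative.
tense: -ob → past.
aspect: -sa → habitual.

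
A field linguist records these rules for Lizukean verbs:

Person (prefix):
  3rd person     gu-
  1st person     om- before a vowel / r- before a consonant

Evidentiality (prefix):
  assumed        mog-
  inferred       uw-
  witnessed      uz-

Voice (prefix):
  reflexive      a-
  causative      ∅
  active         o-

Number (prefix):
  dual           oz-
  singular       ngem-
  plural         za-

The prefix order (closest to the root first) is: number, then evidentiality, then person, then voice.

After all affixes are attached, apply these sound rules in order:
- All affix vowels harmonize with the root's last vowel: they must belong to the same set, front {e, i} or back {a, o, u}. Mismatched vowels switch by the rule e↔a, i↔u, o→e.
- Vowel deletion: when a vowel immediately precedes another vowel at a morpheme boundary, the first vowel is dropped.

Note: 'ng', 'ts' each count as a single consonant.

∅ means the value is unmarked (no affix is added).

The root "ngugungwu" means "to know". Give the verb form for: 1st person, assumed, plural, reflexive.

Attach number plural za- → zangugungwu.
Attach evidentiality assumed mog- → mogzangugungwu.
Attach person 1st person r- (before consonant 'm') → rmogzangugungwu.
Attach voice reflexive a- → armogzangugungwu.
Vowel harmony: no change.
Vowel deletion: no change.

armogzangugungwu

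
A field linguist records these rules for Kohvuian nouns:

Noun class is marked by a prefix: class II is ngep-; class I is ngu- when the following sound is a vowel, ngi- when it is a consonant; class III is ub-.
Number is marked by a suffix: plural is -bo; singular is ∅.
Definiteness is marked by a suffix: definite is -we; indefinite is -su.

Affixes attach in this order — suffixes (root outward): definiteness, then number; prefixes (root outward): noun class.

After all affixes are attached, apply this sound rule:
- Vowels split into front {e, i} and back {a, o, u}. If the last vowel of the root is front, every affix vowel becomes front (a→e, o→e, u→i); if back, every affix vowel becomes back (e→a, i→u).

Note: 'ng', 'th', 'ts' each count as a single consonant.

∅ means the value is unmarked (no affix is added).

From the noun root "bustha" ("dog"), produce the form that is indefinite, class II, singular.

Attach definiteness indefinite -su → busthasu.
Attach noun class class II ngep- → ngepbusthasu.
number = singular: zero marking, form stays ngepbusthasu.
Apply vowel harmony: ngepbusthasu → ngapbusthasu.

ngapbusthasu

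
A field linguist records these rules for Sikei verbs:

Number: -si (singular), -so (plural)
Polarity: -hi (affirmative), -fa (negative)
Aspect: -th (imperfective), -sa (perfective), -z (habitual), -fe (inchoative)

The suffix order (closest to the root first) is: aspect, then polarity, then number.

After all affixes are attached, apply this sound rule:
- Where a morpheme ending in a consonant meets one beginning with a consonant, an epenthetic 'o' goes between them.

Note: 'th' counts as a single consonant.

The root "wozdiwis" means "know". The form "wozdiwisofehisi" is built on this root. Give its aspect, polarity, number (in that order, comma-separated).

Segment: wozdiwis-fe-hi-si.
aspect: -fe → inchoative.
polarity: -hi → affirmative.
number: -si → singular.

inchoative, affirmative, singular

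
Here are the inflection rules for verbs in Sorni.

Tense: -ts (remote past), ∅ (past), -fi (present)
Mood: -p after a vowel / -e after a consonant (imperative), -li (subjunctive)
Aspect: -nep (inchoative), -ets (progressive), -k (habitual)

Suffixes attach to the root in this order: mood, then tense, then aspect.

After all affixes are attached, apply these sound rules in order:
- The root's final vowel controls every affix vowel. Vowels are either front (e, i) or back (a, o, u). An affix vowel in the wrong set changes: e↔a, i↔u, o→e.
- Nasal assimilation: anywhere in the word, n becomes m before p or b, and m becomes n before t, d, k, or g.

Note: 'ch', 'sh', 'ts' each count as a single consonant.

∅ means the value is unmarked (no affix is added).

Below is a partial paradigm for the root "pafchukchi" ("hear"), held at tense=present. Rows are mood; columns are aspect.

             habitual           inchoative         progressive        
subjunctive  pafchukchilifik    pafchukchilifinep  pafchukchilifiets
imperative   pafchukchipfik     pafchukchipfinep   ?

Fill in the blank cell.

pafchukchipfiets

Attach mood imperative -p (after vowel 'i') → pafchukchip.
Attach tense present -fi → pafchukchipfi.
Attach aspect progressive -ets → pafchukchipfiets.
Vowel harmony: no change.
Nasal assimilation: no change.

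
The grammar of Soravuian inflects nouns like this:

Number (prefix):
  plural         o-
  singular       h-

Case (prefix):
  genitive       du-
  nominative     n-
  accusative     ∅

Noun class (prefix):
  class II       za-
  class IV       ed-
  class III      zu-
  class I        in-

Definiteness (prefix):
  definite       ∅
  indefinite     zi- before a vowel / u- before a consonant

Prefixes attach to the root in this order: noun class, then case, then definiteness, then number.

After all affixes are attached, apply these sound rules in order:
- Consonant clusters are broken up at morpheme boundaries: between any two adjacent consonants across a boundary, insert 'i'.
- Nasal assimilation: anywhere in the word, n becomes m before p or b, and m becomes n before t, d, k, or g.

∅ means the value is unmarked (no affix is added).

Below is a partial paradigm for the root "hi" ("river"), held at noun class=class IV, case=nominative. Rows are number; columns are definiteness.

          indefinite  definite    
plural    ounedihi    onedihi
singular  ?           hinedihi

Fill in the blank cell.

Attach noun class class IV ed- → edhi.
Attach case nominative n- → nedhi.
Attach definiteness indefinite u- (before consonant 'n') → unedhi.
Attach number singular h- → hunedhi.
Apply epenthesis: hunedhi → hunedihi.
Nasal assimilation: no change.

hunedihi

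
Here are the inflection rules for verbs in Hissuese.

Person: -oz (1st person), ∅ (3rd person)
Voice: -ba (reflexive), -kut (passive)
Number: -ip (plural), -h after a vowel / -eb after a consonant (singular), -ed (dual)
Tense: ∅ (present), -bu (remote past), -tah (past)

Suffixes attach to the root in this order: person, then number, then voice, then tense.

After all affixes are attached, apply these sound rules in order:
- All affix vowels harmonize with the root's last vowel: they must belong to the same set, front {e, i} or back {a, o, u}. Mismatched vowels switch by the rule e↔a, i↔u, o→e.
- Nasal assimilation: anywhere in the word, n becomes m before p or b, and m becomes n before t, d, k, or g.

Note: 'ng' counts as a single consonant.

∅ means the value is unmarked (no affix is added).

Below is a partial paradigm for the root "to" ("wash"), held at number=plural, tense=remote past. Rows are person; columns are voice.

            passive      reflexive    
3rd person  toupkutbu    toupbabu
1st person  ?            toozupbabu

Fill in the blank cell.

Attach person 1st person -oz → tooz.
Attach number plural -ip → toozip.
Attach voice passive -kut → toozipkut.
Attach tense remote past -bu → toozipkutbu.
Apply vowel harmony: toozipkutbu → toozupkutbu.
Nasal assimilation: no change.

toozupkutbu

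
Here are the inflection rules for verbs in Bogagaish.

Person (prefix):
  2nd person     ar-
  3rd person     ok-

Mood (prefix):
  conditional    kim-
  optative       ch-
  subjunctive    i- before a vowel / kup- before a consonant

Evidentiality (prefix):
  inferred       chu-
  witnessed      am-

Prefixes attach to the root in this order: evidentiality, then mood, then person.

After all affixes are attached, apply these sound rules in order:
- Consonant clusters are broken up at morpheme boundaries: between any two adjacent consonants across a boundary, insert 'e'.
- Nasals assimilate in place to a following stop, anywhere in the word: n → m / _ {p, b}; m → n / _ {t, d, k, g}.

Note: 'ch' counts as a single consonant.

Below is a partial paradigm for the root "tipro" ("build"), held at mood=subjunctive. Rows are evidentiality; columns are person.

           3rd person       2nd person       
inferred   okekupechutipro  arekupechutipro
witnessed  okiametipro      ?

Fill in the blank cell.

ariametipro

Attach evidentiality witnessed am- → amtipro.
Attach mood subjunctive i- (before vowel 'a') → iamtipro.
Attach person 2nd person ar- → ariamtipro.
Apply epenthesis: ariamtipro → ariametipro.
Nasal assimilation: no change.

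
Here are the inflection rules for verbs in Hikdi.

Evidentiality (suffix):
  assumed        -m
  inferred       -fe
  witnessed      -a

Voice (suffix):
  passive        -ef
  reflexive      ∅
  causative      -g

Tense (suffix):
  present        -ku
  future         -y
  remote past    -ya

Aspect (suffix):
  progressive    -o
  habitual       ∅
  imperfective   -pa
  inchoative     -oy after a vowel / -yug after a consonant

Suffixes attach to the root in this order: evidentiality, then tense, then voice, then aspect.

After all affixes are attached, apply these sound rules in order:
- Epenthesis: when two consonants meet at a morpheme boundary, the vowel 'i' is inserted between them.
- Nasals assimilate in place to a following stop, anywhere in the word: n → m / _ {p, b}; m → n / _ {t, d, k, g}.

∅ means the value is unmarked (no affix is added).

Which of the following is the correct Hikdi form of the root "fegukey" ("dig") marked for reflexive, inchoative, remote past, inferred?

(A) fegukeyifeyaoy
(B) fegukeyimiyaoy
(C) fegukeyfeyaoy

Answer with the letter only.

A

Attach evidentiality inferred -fe → fegukeyfe.
Attach tense remote past -ya → fegukeyfeya.
voice = reflexive: zero marking, form stays fegukeyfeya.
Attach aspect inchoative -oy (after vowel 'a') → fegukeyfeyaoy.
Apply epenthesis: fegukeyfeyaoy → fegukeyifeyaoy.
Nasal assimilation: no change.
So the correct form is fegukeyifeyaoy, option (A).
(C) fegukeyfeyaoy is wrong: it fails to apply the sound rule(s).
(B) fegukeyimiyaoy is wrong: it uses assumed instead of inferred for evidentiality.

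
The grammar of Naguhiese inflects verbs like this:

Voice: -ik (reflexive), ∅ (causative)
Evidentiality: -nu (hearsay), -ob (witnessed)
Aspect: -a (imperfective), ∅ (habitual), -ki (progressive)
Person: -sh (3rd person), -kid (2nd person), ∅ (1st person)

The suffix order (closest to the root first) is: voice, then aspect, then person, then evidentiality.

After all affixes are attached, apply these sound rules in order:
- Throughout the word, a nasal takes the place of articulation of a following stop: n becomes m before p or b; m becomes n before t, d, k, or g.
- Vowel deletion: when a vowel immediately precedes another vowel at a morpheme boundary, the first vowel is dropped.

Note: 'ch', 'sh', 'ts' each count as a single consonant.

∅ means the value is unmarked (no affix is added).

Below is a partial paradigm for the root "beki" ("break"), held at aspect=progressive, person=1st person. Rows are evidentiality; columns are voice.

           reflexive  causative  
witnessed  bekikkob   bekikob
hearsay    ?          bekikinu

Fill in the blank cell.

Attach voice reflexive -ik → bekiik.
Attach aspect progressive -ki → bekiikki.
person = 1st person: zero marking, form stays bekiikki.
Attach evidentiality hearsay -nu → bekiikkinu.
Nasal assimilation: no change.
Apply vowel deletion: bekiikkinu → bekikkinu.

bekikkinu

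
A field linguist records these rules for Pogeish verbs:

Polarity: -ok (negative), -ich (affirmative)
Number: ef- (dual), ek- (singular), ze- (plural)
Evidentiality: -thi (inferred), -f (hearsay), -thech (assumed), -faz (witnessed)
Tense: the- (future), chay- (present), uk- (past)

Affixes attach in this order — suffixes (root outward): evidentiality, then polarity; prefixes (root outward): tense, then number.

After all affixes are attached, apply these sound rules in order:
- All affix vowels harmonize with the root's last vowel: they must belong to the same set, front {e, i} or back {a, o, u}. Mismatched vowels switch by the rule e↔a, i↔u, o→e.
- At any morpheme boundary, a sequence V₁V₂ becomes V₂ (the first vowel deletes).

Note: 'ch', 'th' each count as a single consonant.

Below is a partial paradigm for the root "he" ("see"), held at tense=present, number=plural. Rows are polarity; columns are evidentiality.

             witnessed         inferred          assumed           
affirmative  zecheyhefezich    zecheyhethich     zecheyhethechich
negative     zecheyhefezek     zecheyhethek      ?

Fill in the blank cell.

zecheyhethechek

Attach evidentiality assumed -thech → hethech.
Attach tense present chay- → chayhethech.
Attach polarity negative -ok → chayhethechok.
Attach number plural ze- → zechayhethechok.
Apply vowel harmony: zechayhethechok → zecheyhethechek.
Vowel deletion: no change.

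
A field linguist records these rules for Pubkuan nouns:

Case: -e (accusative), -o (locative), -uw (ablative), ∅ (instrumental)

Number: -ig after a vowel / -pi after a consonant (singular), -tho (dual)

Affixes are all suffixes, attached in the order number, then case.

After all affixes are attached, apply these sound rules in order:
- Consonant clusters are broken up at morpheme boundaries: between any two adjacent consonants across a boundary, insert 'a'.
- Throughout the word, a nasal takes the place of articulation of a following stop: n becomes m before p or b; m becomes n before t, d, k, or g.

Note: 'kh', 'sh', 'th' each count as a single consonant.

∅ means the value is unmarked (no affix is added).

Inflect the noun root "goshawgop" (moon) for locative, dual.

goshawgopathoo

Attach number dual -tho → goshawgoptho.
Attach case locative -o → goshawgopthoo.
Apply epenthesis: goshawgopthoo → goshawgopathoo.
Nasal assimilation: no change.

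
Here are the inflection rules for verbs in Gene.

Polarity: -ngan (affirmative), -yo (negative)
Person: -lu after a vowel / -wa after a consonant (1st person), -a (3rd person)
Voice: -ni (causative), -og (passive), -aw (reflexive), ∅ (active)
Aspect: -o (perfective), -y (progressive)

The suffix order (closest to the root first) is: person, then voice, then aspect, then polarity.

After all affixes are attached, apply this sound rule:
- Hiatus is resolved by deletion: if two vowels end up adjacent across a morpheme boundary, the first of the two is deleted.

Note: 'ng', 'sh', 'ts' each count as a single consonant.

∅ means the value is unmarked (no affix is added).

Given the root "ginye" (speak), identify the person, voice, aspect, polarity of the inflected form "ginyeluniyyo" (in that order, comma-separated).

1st person, causative, progressive, negative

Segment: ginye-lu-ni-y-yo.
person: -lu/wa → 1st person.
voice: -ni → causative.
aspect: -y → progressive.
polarity: -yo → negative.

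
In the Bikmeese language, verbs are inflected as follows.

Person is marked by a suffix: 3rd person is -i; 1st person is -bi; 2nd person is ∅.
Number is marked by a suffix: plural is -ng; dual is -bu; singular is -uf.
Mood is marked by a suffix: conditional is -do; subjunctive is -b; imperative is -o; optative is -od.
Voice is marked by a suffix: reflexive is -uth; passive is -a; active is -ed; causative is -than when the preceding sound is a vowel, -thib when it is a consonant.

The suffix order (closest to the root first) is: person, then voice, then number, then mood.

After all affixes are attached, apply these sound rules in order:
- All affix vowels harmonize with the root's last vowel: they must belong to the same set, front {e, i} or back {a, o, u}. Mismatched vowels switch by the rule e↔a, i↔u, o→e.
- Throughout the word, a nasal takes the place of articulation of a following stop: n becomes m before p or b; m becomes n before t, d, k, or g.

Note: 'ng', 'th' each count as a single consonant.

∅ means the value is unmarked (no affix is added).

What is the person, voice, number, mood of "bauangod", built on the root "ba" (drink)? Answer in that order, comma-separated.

Segment: ba-i-a-ng-od.
person: -i → 3rd person.
voice: -a → passive.
number: -ng → plural.
mood: -od → optative.

3rd person, passive, plural, optative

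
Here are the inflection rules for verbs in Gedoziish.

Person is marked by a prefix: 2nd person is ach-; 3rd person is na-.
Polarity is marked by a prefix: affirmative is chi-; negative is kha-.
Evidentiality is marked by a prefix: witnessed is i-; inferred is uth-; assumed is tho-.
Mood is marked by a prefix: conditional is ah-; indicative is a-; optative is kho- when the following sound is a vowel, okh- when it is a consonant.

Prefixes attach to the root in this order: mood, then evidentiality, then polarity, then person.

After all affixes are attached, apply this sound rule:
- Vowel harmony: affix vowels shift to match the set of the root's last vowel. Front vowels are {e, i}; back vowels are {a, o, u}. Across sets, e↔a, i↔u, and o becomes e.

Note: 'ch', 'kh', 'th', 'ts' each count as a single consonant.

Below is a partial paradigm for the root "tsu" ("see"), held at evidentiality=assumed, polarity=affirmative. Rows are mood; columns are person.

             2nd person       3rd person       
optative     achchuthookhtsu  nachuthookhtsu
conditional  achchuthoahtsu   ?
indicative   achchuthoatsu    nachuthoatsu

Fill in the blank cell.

Attach mood conditional ah- → ahtsu.
Attach evidentiality assumed tho- → thoahtsu.
Attach polarity affirmative chi- → chithoahtsu.
Attach person 3rd person na- → nachithoahtsu.
Apply vowel harmony: nachithoahtsu → nachuthoahtsu.

nachuthoahtsu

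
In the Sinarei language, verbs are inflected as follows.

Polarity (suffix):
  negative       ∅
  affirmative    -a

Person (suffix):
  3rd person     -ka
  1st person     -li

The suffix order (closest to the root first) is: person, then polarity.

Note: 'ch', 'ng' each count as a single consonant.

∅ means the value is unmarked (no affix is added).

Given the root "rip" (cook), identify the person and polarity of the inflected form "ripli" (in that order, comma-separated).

1st person, negative

Segment: rip-li.
person: -li → 1st person.
polarity: ∅ → negative.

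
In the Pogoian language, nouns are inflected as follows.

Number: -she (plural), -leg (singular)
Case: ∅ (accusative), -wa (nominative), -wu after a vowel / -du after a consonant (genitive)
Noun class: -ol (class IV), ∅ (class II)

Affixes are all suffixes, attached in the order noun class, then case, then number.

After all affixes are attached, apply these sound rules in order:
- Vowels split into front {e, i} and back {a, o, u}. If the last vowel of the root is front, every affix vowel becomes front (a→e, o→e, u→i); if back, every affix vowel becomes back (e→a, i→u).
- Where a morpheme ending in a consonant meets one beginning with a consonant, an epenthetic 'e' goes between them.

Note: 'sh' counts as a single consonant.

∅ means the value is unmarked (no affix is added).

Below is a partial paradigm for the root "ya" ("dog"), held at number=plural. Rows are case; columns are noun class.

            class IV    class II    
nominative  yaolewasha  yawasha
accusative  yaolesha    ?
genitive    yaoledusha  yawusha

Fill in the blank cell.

noun class = class II: zero marking, form stays ya.
case = accusative: zero marking, form stays ya.
Attach number plural -she → yashe.
Apply vowel harmony: yashe → yasha.
Epenthesis: no change.

yasha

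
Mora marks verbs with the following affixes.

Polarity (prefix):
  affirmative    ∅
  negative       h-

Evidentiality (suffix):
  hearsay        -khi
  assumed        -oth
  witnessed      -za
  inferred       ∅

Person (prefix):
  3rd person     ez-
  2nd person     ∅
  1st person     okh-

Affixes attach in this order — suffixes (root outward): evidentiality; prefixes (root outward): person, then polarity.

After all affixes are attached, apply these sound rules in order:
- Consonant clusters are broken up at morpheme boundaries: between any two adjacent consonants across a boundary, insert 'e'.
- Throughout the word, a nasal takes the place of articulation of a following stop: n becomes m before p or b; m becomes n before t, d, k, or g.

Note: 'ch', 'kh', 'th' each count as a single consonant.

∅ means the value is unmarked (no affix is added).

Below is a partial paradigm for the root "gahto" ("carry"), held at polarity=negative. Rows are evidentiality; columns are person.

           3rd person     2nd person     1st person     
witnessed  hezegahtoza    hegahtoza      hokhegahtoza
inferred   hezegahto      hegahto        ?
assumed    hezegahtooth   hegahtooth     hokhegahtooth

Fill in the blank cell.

Attach person 1st person okh- → okhgahto.
Attach polarity negative h- → hokhgahto.
evidentiality = inferred: zero marking, form stays hokhgahto.
Apply epenthesis: hokhgahto → hokhegahto.
Nasal assimilation: no change.

hokhegahto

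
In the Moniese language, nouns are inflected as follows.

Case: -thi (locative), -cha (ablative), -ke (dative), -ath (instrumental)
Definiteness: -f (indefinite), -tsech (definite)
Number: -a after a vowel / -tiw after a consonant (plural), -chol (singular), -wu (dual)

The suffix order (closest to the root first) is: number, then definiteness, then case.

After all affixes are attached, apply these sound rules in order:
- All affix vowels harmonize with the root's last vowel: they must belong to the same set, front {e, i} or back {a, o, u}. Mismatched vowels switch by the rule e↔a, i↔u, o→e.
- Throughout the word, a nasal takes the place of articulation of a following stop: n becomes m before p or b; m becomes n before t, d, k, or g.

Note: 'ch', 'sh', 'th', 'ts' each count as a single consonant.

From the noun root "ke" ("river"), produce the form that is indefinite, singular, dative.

Attach number singular -chol → kechol.
Attach definiteness indefinite -f → kecholf.
Attach case dative -ke → kecholfke.
Apply vowel harmony: kecholfke → kechelfke.
Nasal assimilation: no change.

kechelfke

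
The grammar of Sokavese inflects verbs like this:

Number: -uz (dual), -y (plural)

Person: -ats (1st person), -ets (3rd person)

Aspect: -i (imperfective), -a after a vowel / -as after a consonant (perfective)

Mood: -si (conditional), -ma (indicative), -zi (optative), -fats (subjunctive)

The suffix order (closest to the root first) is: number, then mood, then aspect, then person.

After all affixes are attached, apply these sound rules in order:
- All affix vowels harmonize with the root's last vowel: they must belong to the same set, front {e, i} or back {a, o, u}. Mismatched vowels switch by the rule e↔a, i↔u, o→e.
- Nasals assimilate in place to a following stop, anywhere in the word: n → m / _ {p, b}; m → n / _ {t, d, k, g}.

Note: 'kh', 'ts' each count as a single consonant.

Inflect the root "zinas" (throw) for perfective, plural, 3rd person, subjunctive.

Attach number plural -y → zinasy.
Attach mood subjunctive -fats → zinasyfats.
Attach aspect perfective -as (after consonant 'ts') → zinasyfatsas.
Attach person 3rd person -ets → zinasyfatsasets.
Apply vowel harmony: zinasyfatsasets → zinasyfatsasats.
Nasal assimilation: no change.

zinasyfatsasats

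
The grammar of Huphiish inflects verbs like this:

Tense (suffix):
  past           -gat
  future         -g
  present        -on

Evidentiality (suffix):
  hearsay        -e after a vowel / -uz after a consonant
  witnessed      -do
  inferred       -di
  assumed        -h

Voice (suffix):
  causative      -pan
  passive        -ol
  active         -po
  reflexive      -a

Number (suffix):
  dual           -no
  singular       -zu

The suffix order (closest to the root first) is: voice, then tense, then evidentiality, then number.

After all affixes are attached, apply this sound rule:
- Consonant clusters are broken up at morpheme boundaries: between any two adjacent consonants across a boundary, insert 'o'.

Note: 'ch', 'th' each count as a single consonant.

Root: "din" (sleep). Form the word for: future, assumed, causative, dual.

dinopanogohono

Attach voice causative -pan → dinpan.
Attach tense future -g → dinpang.
Attach evidentiality assumed -h → dinpangh.
Attach number dual -no → dinpanghno.
Apply epenthesis: dinpanghno → dinopanogohono.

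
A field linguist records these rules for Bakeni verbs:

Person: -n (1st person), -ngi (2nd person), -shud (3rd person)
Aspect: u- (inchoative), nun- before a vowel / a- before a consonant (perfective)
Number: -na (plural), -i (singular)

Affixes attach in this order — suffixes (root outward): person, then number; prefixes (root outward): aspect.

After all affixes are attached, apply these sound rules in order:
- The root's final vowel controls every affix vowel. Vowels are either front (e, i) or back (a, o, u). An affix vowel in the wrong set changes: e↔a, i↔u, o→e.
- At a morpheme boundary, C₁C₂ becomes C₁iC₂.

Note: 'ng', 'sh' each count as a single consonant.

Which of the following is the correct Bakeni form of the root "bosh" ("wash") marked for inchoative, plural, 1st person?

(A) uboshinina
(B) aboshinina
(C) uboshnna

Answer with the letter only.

Attach person 1st person -n → boshn.
Attach aspect inchoative u- → uboshn.
Attach number plural -na → uboshnna.
Vowel harmony: no change.
Apply epenthesis: uboshnna → uboshinina.
So the correct form is uboshinina, option (A).
(C) uboshnna is wrong: it fails to apply the sound rule(s).
(B) aboshinina is wrong: it uses perfective instead of inchoative for aspect.

A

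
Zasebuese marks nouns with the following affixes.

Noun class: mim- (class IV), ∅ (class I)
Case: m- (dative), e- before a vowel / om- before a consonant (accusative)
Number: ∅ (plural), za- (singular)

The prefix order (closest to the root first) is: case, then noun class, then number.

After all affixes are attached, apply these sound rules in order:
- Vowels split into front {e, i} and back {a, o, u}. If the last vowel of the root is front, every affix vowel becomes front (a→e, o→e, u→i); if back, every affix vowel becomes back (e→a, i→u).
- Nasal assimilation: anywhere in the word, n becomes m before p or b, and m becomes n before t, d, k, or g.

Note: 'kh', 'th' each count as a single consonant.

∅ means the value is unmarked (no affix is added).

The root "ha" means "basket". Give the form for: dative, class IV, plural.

mummha

Attach case dative m- → mha.
Attach noun class class IV mim- → mimmha.
number = plural: zero marking, form stays mimmha.
Apply vowel harmony: mimmha → mummha.
Nasal assimilation: no change.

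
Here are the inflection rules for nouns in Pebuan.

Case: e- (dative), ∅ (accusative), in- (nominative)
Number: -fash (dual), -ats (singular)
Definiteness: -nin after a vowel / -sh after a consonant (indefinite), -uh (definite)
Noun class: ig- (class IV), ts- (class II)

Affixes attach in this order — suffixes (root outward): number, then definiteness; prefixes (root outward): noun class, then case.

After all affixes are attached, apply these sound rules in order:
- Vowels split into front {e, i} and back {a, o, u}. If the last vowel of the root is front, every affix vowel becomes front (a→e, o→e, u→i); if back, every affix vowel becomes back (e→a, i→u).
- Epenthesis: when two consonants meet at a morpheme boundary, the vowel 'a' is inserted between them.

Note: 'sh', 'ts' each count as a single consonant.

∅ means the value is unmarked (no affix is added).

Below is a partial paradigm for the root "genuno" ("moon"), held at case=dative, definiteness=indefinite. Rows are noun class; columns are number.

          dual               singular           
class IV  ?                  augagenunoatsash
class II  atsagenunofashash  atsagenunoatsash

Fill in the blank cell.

Attach noun class class IV ig- → iggenuno.
Attach case dative e- → eiggenuno.
Attach number dual -fash → eiggenunofash.
Attach definiteness indefinite -sh (after consonant 'sh') → eiggenunofashsh.
Apply vowel harmony: eiggenunofashsh → auggenunofashsh.
Apply epenthesis: auggenunofashsh → augagenunofashash.

augagenunofashash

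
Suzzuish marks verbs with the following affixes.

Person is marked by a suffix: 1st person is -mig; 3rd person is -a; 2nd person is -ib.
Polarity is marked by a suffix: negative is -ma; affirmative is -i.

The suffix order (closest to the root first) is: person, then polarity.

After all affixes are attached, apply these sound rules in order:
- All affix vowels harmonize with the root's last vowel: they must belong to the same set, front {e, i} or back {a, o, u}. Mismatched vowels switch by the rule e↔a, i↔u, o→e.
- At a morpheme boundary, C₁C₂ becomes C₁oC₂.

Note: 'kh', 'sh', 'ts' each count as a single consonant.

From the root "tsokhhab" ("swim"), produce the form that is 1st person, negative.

tsokhhabomugoma

Attach person 1st person -mig → tsokhhabmig.
Attach polarity negative -ma → tsokhhabmigma.
Apply vowel harmony: tsokhhabmigma → tsokhhabmugma.
Apply epenthesis: tsokhhabmugma → tsokhhabomugoma.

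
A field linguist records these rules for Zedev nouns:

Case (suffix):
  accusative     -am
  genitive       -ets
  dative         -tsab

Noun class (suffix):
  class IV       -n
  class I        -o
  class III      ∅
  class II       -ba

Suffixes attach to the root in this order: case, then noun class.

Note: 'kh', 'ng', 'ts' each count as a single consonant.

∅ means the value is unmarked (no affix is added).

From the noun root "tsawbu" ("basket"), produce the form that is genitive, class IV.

tsawbuetsn

Attach case genitive -ets → tsawbuets.
Attach noun class class IV -n → tsawbuetsn.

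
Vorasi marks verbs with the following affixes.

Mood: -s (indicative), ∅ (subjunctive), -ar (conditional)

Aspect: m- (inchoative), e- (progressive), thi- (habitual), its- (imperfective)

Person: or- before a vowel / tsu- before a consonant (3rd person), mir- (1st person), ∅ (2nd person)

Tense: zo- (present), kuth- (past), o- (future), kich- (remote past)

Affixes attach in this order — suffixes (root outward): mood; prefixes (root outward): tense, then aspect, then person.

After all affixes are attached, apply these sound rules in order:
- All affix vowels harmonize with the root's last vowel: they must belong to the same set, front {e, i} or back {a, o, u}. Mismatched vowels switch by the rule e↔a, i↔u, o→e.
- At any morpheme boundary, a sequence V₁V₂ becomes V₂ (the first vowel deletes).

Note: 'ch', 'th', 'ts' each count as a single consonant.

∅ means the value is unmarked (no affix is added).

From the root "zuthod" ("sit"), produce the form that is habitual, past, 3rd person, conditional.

Attach tense past kuth- → kuthzuthod.
Attach aspect habitual thi- → thikuthzuthod.
Attach person 3rd person tsu- (before consonant 'th') → tsuthikuthzuthod.
Attach mood conditional -ar → tsuthikuthzuthodar.
Apply vowel harmony: tsuthikuthzuthodar → tsuthukuthzuthodar.
Vowel deletion: no change.

tsuthukuthzuthodar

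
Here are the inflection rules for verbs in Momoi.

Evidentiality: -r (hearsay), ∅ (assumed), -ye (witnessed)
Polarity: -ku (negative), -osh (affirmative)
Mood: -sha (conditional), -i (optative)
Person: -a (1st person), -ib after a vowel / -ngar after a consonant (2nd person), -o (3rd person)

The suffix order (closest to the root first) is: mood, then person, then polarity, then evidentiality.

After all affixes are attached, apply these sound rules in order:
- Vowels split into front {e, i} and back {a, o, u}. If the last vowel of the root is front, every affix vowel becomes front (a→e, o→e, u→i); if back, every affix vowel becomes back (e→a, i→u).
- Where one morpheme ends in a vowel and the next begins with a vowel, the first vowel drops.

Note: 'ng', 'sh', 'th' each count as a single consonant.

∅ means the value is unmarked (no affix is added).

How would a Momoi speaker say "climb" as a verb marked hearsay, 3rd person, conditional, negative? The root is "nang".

Attach mood conditional -sha → nangsha.
Attach person 3rd person -o → nangshao.
Attach polarity negative -ku → nangshaoku.
Attach evidentiality hearsay -r → nangshaokur.
Vowel harmony: no change.
Apply vowel deletion: nangshaokur → nangshokur.

nangshokur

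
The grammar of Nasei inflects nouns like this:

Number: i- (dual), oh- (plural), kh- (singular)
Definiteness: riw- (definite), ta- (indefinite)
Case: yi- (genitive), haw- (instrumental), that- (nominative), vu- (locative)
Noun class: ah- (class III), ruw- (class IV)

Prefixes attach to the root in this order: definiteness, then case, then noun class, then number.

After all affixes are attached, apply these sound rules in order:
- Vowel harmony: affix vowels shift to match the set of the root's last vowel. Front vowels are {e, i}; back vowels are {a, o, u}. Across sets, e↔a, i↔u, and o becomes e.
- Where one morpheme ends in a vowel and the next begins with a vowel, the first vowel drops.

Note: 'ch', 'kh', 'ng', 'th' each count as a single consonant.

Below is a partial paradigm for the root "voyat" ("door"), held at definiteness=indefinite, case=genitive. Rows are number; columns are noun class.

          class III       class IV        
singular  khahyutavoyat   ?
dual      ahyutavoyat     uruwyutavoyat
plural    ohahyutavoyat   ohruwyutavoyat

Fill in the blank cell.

khruwyutavoyat

Attach definiteness indefinite ta- → tavoyat.
Attach case genitive yi- → yitavoyat.
Attach noun class class IV ruw- → ruwyitavoyat.
Attach number singular kh- → khruwyitavoyat.
Apply vowel harmony: khruwyitavoyat → khruwyutavoyat.
Vowel deletion: no change.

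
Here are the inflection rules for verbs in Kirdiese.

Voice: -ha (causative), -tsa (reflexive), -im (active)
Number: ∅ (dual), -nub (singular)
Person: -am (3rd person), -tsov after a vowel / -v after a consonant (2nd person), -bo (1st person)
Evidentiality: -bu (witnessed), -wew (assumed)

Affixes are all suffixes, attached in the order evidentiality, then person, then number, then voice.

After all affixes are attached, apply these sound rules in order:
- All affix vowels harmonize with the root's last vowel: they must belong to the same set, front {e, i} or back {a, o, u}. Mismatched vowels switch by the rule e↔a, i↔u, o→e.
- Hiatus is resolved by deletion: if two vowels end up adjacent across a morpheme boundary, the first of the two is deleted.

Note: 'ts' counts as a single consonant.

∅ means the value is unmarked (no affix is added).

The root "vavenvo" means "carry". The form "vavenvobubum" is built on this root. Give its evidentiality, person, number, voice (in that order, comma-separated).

witnessed, 1st person, dual, active

Segment: vavenvo-bu-bo-im.
evidentiality: -bu → witnessed.
person: -bo → 1st person.
number: ∅ → dual.
voice: -im → active.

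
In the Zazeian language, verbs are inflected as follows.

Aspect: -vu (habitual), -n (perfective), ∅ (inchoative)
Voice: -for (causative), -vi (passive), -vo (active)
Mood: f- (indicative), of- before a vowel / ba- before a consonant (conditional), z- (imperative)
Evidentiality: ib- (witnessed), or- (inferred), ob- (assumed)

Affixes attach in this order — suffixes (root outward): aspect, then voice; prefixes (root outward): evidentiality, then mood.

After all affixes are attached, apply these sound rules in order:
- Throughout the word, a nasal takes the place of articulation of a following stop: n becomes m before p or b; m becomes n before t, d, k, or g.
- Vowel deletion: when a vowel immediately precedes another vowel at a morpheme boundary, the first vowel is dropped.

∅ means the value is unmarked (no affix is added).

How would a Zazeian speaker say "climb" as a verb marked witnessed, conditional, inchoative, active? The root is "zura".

aspect = inchoative: zero marking, form stays zura.
Attach voice active -vo → zuravo.
Attach evidentiality witnessed ib- → ibzuravo.
Attach mood conditional of- (before vowel 'i') → ofibzuravo.
Nasal assimilation: no change.
Vowel deletion: no change.

ofibzuravo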